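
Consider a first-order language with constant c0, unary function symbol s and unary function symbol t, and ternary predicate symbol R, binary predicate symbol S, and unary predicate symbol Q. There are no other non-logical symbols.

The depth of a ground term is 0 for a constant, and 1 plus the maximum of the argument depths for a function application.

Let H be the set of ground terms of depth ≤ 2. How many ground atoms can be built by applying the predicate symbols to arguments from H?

First count ground terms of depth ≤ 2.
If N_k denotes the number of depth-≤k ground terms, the 1 constant gives N_0 = 1, and each function symbol of arity r contributes N_{k-1}^r new terms at level k: N_k = 1 + N_{k-1} + N_{k-1}.
N_0 = 1
N_1 = 1 + 1 + 1 = 3
N_2 = 1 + 3 + 3 = 7
Explicitly: c0, s(c0), s(s(c0)), s(t(c0)), t(c0), t(s(c0)), t(t(c0)).
So |H| = 7.
Ground atoms are formed by filling each argument slot of a predicate with a term from H, so an r-ary predicate gives |H|^r atoms:
  R: 7^3 = 343;  S: 7^2 = 49;  Q: 7
Total ground atoms: 343 + 49 + 7 = 399.

399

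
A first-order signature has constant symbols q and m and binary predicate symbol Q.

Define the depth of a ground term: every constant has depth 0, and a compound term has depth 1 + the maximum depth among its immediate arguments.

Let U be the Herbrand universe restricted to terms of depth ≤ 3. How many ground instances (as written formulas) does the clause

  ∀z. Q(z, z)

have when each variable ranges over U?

Ground terms of depth ≤ 3:
  With no function symbols every ground term is a constant, so there are exactly 2 ground terms at every depth bound.
  N_0 = 2
  N_1 = 2
  N_2 = 2
  N_3 = 2
  Explicitly: q, m.
So there are 2 ground terms available for substitution.
The clause has 1 distinct variable (z), which appears in the body. In the free term algebra distinct substitutions yield syntactically distinct ground instances.
Number of ground instances = 2.

2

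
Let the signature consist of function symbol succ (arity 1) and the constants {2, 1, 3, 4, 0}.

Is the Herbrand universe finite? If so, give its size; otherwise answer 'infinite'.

infinite

The signature has at least one function symbol (succ, arity 1) and at least one constant (2).
Iterating succ gives infinitely many distinct ground terms: 2, succ(2), succ(succ(2)), ...
So the Herbrand universe is infinite.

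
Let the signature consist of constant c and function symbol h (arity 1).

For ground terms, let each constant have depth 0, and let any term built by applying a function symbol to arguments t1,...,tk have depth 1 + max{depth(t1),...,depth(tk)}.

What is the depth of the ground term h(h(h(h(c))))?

depth(h(c)) = 1 + depth(c) = 1 + 0 = 1
depth(h(h(c))) = 1 + depth(h(c)) = 1 + 1 = 2
depth(h(h(h(c)))) = 1 + depth(h(h(c))) = 1 + 2 = 3
depth(h(h(h(h(c))))) = 1 + depth(h(h(h(c)))) = 1 + 3 = 4

4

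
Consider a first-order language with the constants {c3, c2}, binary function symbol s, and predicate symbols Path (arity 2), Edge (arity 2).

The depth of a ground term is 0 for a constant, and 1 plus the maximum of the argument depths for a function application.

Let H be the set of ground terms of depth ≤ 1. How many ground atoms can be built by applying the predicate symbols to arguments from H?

72

First count ground terms of depth ≤ 1.
Let N_k count ground terms of depth at most k. Each non-constant term of depth ≤ k is some function symbol applied to depth-≤(k−1) arguments, giving N_k = 2 + N_{k-1}^2.
N_0 = 2
N_1 = 2 + 2^2 = 6
Explicitly: c3, c2, s(c3, c3), s(c3, c2), s(c2, c3), s(c2, c2).
So |H| = 6.
Each predicate of arity r yields |H|^r ground atoms (one per choice of an r-tuple from H):
  Path: 6^2 = 36;  Edge: 6^2 = 36
Total ground atoms: 36 + 36 = 72.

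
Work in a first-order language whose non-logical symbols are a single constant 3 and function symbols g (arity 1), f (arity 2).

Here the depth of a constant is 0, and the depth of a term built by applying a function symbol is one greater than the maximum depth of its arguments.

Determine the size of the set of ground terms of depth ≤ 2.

Write N_k for the number of ground terms of depth ≤ k. A term of depth ≤ k is either a constant or a function symbol applied to arguments of depth ≤ k−1, so N_k = 1 + N_{k-1} + N_{k-1}^2.
N_0 = 1
N_1 = 1 + 1 + 1^2 = 3
N_2 = 1 + 3 + 3^2 = 13

13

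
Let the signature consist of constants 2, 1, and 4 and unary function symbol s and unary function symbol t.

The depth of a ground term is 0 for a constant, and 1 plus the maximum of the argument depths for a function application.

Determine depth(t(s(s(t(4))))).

depth(t(4)) = 1 + depth(4) = 1 + 0 = 1
depth(s(t(4))) = 1 + depth(t(4)) = 1 + 1 = 2
depth(s(s(t(4)))) = 1 + depth(s(t(4))) = 1 + 2 = 3
depth(t(s(s(t(4))))) = 1 + depth(s(s(t(4)))) = 1 + 3 = 4

4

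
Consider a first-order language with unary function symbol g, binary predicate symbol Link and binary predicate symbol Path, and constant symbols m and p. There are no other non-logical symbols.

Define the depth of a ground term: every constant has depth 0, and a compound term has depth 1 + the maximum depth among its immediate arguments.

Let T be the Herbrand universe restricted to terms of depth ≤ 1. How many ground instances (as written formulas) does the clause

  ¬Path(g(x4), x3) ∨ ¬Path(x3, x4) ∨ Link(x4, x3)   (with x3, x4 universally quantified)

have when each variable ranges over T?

16

Ground terms of depth ≤ 1:
  Let N_k count ground terms of depth at most k. Each non-constant term of depth ≤ k is some function symbol applied to depth-≤(k−1) arguments, giving N_k = 2 + N_{k-1}.
  N_0 = 2
  N_1 = 2 + 2 = 4
So there are 4 ground terms available for substitution.
The body mentions every one of the 2 quantified variables; since ground terms form a free algebra, no two substitutions collapse to the same formula.
Number of ground instances = 4^2 = 16.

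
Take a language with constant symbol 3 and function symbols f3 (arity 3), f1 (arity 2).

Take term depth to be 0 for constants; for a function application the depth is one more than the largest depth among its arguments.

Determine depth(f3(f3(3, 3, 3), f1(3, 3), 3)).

2

depth(f3(3, 3, 3)) = 1 + max(0, 0, 0) = 1
depth(f1(3, 3)) = 1 + max(0, 0) = 1
depth(f3(f3(3, 3, 3), f1(3, 3), 3)) = 1 + max(1, 1, 0) = 2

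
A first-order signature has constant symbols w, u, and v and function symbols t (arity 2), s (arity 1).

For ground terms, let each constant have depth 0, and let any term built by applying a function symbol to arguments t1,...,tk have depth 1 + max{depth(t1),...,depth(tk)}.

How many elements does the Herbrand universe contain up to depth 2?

Let N_k count ground terms of depth at most k. Each non-constant term of depth ≤ k is some function symbol applied to depth-≤(k−1) arguments, giving N_k = 3 + N_{k-1}^2 + N_{k-1}.
N_0 = 3
N_1 = 3 + 3^2 + 3 = 15
N_2 = 3 + 15^2 + 15 = 243

243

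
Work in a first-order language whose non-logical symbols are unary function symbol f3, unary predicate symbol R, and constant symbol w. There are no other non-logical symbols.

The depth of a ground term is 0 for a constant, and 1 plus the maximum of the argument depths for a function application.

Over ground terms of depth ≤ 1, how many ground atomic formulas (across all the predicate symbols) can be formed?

First count ground terms of depth ≤ 1.
If N_k denotes the number of depth-≤k ground terms, the 1 constant gives N_0 = 1, and each function symbol of arity r contributes N_{k-1}^r new terms at level k: N_k = 1 + N_{k-1}.
N_0 = 1
N_1 = 1 + 1 = 2
So |H| = 2.
A ground atom is a predicate applied to a tuple of terms from H, so the count is the sum over predicates of |H|^arity:
  R: 2
Total ground atoms: 2.

2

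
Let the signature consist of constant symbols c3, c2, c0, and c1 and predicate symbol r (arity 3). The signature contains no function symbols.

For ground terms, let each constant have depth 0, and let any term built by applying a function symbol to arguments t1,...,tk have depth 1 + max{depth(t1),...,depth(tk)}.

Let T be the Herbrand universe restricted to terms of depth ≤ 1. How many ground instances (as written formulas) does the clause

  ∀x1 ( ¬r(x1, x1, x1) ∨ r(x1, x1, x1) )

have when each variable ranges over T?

Ground terms of depth ≤ 1:
  With no function symbols every ground term is a constant, so there are exactly 4 ground terms at every depth bound.
  N_0 = 4
  N_1 = 4
  Explicitly: c3, c2, c0, c1.
So there are 4 ground terms available for substitution.
There is 1 variable to instantiate (x1),  occurring in at least one literal, so different choices give different ground instances.
Number of ground instances = 4.

4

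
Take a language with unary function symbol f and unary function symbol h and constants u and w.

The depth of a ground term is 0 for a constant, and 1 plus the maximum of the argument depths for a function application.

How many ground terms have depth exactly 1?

Let N_k = |{terms of depth ≤ k}|. Then N_0 = 2 and N_k = 2 + N_{k-1} + N_{k-1} for k ≥ 1 (one summand per function symbol, arity giving the exponent).
N_0 = 2
N_1 = 2 + 2 + 2 = 6
Terms of depth exactly 1: N_1 − N_0 = 6 − 2 = 4.

4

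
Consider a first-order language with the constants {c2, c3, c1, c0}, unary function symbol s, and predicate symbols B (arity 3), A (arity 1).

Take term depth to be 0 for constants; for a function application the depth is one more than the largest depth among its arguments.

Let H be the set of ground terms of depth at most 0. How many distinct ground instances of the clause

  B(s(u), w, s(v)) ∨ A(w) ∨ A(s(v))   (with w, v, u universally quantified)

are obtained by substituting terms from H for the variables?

Ground terms of depth ≤ 0:
  Let N_k count ground terms of depth at most k. Each non-constant term of depth ≤ k is some function symbol applied to depth-≤(k−1) arguments, giving N_k = 4 + N_{k-1}.
  N_0 = 4
  Explicitly: c2, c3, c1, c0.
So there are 4 ground terms available for substitution.
Each of w, v, u ranges independently over the available ground terms, and distinct assignments produce distinct instances.
Number of ground instances = 4^3 = 64.

64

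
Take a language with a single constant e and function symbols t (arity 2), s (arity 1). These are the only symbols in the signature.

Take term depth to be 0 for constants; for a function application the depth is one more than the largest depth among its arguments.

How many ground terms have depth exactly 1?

Let N_k count ground terms of depth at most k. Each non-constant term of depth ≤ k is some function symbol applied to depth-≤(k−1) arguments, giving N_k = 1 + N_{k-1}^2 + N_{k-1}.
N_0 = 1
N_1 = 1 + 1^2 + 1 = 3
Terms of depth exactly 1: N_1 − N_0 = 3 − 1 = 2.

2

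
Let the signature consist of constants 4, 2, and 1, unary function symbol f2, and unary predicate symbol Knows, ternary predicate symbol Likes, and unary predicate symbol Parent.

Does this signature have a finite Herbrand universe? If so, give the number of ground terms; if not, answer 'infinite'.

The signature has at least one function symbol (f2, arity 1) and at least one constant (4).
Iterating f2 gives infinitely many distinct ground terms: 4, f2(4), f2(f2(4)), ...
So the Herbrand universe is infinite.

infinite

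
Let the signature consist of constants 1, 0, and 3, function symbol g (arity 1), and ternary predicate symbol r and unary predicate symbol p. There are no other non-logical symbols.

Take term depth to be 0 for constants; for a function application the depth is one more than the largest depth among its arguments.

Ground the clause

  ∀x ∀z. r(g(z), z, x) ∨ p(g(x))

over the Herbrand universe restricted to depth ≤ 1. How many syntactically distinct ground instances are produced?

36

Ground terms of depth ≤ 1:
  Count level by level. With function symbols g/1, the terms of depth ≤ k are the 3 constants together with each function applied to depth-≤(k−1) tuples, so N_k = 3 + N_{k-1}.
  N_0 = 3
  N_1 = 3 + 3 = 6
  Explicitly: 1, 0, 3, g(1), g(0), g(3).
So there are 6 ground terms available for substitution.
There are 2 variables to instantiate (x, z), each occurring in at least one literal, so different choices give different ground instances.
Number of ground instances = 6^2 = 36.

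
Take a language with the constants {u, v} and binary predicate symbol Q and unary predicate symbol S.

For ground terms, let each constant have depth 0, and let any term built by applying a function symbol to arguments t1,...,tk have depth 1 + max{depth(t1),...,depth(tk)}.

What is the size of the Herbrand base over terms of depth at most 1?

First count ground terms of depth ≤ 1.
With no function symbols every ground term is a constant, so there are exactly 2 ground terms at every depth bound.
N_0 = 2
N_1 = 2
Explicitly: u, v.
So |H| = 2.
Each predicate of arity r yields |H|^r ground atoms (one per choice of an r-tuple from H):
  Q: 2^2 = 4;  S: 2
Total ground atoms: 4 + 2 = 6.

6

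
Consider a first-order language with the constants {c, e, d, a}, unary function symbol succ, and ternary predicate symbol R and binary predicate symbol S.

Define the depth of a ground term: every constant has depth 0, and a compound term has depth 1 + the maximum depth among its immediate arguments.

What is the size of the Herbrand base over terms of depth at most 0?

80

First count ground terms of depth ≤ 0.
Let N_k = |{terms of depth ≤ k}|. Then N_0 = 4 and N_k = 4 + N_{k-1} for k ≥ 1 (one summand per function symbol, arity giving the exponent).
N_0 = 4
So |H| = 4.
Ground atoms are formed by filling each argument slot of a predicate with a term from H, so an r-ary predicate gives |H|^r atoms:
  R: 4^3 = 64;  S: 4^2 = 16
Total ground atoms: 64 + 16 = 80.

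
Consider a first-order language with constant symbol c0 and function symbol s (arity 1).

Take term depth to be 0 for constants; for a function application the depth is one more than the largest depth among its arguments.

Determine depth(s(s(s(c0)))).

3

depth(s(c0)) = 1 + depth(c0) = 1 + 0 = 1
depth(s(s(c0))) = 1 + depth(s(c0)) = 1 + 1 = 2
depth(s(s(s(c0)))) = 1 + depth(s(s(c0))) = 1 + 2 = 3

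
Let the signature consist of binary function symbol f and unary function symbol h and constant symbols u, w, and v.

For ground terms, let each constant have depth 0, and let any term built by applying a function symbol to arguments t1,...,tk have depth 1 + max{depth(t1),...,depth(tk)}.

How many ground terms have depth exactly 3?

If N_k denotes the number of depth-≤k ground terms, the 3 constants give N_0 = 3, and each function symbol of arity r contributes N_{k-1}^r new terms at level k: N_k = 3 + N_{k-1}^2 + N_{k-1}.
N_0 = 3
N_1 = 3 + 3^2 + 3 = 15
N_2 = 3 + 15^2 + 15 = 243
N_3 = 3 + 243^2 + 243 = 59295
Terms of depth exactly 3: N_3 − N_2 = 59295 − 243 = 59052.

59052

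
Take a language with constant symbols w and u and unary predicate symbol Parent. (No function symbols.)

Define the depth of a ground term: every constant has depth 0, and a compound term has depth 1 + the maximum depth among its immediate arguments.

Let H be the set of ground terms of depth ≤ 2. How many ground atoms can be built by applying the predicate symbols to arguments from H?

2

First count ground terms of depth ≤ 2.
With no function symbols every ground term is a constant, so there are exactly 2 ground terms at every depth bound.
N_0 = 2
N_1 = 2
N_2 = 2
Explicitly: w, u.
So |H| = 2.
For each predicate symbol, the number of ground atoms is |H| raised to its arity; summing:
  Parent: 2
Total ground atoms: 2.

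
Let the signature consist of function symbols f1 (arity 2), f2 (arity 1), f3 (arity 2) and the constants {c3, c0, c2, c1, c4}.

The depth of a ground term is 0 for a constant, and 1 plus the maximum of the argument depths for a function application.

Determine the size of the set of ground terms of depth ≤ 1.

60

If N_k denotes the number of depth-≤k ground terms, the 5 constants give N_0 = 5, and each function symbol of arity r contributes N_{k-1}^r new terms at level k: N_k = 5 + N_{k-1}^2 + N_{k-1} + N_{k-1}^2.
N_0 = 5
N_1 = 5 + 5^2 + 5 + 5^2 = 60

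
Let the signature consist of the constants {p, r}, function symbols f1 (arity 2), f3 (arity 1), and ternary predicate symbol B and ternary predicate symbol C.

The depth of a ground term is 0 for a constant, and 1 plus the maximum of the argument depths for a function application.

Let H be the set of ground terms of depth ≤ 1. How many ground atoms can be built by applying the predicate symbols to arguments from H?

First count ground terms of depth ≤ 1.
Let N_k count ground terms of depth at most k. Each non-constant term of depth ≤ k is some function symbol applied to depth-≤(k−1) arguments, giving N_k = 2 + N_{k-1}^2 + N_{k-1}.
N_0 = 2
N_1 = 2 + 2^2 + 2 = 8
Explicitly: p, r, f1(p, p), f1(p, r), f1(r, p), f1(r, r), f3(p), f3(r).
So |H| = 8.
Ground atoms are formed by filling each argument slot of a predicate with a term from H, so an r-ary predicate gives |H|^r atoms:
  B: 8^3 = 512;  C: 8^3 = 512
Total ground atoms: 512 + 512 = 1024.

1024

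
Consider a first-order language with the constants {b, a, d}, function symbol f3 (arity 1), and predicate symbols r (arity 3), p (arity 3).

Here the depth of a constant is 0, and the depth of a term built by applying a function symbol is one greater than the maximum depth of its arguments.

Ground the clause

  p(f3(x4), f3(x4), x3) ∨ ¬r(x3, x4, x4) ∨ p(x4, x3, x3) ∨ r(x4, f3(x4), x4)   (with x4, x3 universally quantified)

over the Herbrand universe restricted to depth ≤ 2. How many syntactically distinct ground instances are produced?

Ground terms of depth ≤ 2:
  Let N_k = |{terms of depth ≤ k}|. Then N_0 = 3 and N_k = 3 + N_{k-1} for k ≥ 1 (one summand per function symbol, arity giving the exponent).
  N_0 = 3
  N_1 = 3 + 3 = 6
  N_2 = 3 + 6 = 9
So there are 9 ground terms available for substitution.
The clause has 2 distinct variables (x4, x3), each appearing in the body. In the free term algebra distinct substitutions yield syntactically distinct ground instances.
Number of ground instances = 9^2 = 81.

81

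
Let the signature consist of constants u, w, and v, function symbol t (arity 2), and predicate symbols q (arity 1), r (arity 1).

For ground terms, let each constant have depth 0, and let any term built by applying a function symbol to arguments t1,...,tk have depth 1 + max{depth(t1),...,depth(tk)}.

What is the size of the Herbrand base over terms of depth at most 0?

First count ground terms of depth ≤ 0.
Let N_k = |{terms of depth ≤ k}|. Then N_0 = 3 and N_k = 3 + N_{k-1}^2 for k ≥ 1 (one summand per function symbol, arity giving the exponent).
N_0 = 3
Explicitly: u, w, v.
So |H| = 3.
A ground atom is a predicate applied to a tuple of terms from H, so the count is the sum over predicates of |H|^arity:
  q: 3;  r: 3
Total ground atoms: 3 + 3 = 6.

6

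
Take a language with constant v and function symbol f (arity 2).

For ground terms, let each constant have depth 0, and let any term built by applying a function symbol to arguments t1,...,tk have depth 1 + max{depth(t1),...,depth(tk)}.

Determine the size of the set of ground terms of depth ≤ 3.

26

Count level by level. With function symbols f/2, the terms of depth ≤ k are the 1 constant together with each function applied to depth-≤(k−1) tuples, so N_k = 1 + N_{k-1}^2.
N_0 = 1
N_1 = 1 + 1^2 = 2
N_2 = 1 + 2^2 = 5
N_3 = 1 + 5^2 = 26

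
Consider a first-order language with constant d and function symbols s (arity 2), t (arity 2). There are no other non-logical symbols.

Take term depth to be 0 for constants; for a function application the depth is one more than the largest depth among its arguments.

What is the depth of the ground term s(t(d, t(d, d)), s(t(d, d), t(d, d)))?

depth(t(d, d)) = 1 + max(0, 0) = 1
depth(t(d, t(d, d))) = 1 + max(0, 1) = 2
depth(s(t(d, d), t(d, d))) = 1 + max(1, 1) = 2
depth(s(t(d, t(d, d)), s(t(d, d), t(d, d)))) = 1 + max(2, 2) = 3

3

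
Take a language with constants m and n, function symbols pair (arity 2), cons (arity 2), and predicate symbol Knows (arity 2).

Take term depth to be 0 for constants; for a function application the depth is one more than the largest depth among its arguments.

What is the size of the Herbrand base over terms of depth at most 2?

First count ground terms of depth ≤ 2.
Count level by level. With function symbols pair/2, cons/2, the terms of depth ≤ k are the 2 constants together with each function applied to depth-≤(k−1) tuples, so N_k = 2 + N_{k-1}^2 + N_{k-1}^2.
N_0 = 2
N_1 = 2 + 2^2 + 2^2 = 10
N_2 = 2 + 10^2 + 10^2 = 202
So |H| = 202.
Each predicate of arity r yields |H|^r ground atoms (one per choice of an r-tuple from H):
  Knows: 202^2 = 40804
Total ground atoms: 40804.

40804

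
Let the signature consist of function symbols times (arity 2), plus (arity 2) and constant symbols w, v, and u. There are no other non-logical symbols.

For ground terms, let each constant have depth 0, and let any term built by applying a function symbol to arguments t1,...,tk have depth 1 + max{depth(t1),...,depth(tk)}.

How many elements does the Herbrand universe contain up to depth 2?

Let N_k = |{terms of depth ≤ k}|. Then N_0 = 3 and N_k = 3 + N_{k-1}^2 + N_{k-1}^2 for k ≥ 1 (one summand per function symbol, arity giving the exponent).
N_0 = 3
N_1 = 3 + 3^2 + 3^2 = 21
N_2 = 3 + 21^2 + 21^2 = 885

885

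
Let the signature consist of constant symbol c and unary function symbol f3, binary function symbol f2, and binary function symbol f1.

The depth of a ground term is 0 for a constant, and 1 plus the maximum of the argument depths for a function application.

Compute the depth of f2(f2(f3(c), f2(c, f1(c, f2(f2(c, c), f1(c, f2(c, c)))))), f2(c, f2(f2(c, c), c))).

7

depth(f3(c)) = 1 + depth(c) = 1 + 0 = 1
depth(f2(c, c)) = 1 + max(0, 0) = 1
depth(f1(c, f2(c, c))) = 1 + max(0, 1) = 2
depth(f2(f2(c, c), f1(c, f2(c, c)))) = 1 + max(1, 2) = 3
depth(f1(c, f2(f2(c, c), f1(c, f2(c, c))))) = 1 + max(0, 3) = 4
depth(f2(c, f1(c, f2(f2(c, c), f1(c, f2(c, c)))))) = 1 + max(0, 4) = 5
depth(f2(f3(c), f2(c, f1(c, f2(f2(c, c), f1(c, f2(c, c))))))) = 1 + max(1, 5) = 6
depth(f2(f2(c, c), c)) = 1 + max(1, 0) = 2
depth(f2(c, f2(f2(c, c), c))) = 1 + max(0, 2) = 3
depth(f2(f2(f3(c), f2(c, f1(c, f2(f2(c, c), f1(c, f2(c, c)))))), f2(c, f2(f2(c, c), c)))) = 1 + max(6, 3) = 7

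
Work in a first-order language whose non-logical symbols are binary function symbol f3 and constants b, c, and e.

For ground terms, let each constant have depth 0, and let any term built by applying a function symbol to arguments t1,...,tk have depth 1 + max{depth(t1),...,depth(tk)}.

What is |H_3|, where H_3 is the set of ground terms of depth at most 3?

21612

Let N_k count ground terms of depth at most k. Each non-constant term of depth ≤ k is some function symbol applied to depth-≤(k−1) arguments, giving N_k = 3 + N_{k-1}^2.
N_0 = 3
N_1 = 3 + 3^2 = 12
N_2 = 3 + 12^2 = 147
N_3 = 3 + 147^2 = 21612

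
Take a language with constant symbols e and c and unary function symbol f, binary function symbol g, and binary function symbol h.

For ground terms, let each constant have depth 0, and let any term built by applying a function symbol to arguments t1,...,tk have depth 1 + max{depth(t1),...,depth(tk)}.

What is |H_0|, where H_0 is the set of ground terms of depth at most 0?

2

Write N_k for the number of ground terms of depth ≤ k. A term of depth ≤ k is either a constant or a function symbol applied to arguments of depth ≤ k−1, so N_k = 2 + N_{k-1} + N_{k-1}^2 + N_{k-1}^2.
N_0 = 2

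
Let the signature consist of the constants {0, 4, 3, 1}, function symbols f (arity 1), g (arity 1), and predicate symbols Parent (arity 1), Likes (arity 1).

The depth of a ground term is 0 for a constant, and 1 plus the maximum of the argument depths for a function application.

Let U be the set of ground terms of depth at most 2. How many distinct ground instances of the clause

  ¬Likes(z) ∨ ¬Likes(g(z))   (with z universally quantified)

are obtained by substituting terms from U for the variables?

28

Ground terms of depth ≤ 2:
  Count level by level. With function symbols f/1, g/1, the terms of depth ≤ k are the 4 constants together with each function applied to depth-≤(k−1) tuples, so N_k = 4 + N_{k-1} + N_{k-1}.
  N_0 = 4
  N_1 = 4 + 4 + 4 = 12
  N_2 = 4 + 12 + 12 = 28
So there are 28 ground terms available for substitution.
The body mentions the single quantified variable z; since ground terms form a free algebra, no two substitutions collapse to the same formula.
Number of ground instances = 28.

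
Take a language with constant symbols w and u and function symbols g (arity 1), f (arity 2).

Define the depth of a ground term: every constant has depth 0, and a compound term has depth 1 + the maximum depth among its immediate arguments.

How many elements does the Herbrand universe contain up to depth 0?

If N_k denotes the number of depth-≤k ground terms, the 2 constants give N_0 = 2, and each function symbol of arity r contributes N_{k-1}^r new terms at level k: N_k = 2 + N_{k-1} + N_{k-1}^2.
N_0 = 2

2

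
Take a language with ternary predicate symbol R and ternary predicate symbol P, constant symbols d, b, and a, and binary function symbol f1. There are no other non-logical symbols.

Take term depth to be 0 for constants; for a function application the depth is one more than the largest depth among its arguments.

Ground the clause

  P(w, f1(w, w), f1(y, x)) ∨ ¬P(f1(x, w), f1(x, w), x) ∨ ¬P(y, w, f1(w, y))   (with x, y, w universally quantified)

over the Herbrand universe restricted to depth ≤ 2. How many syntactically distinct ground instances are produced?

Ground terms of depth ≤ 2:
  Let N_k = |{terms of depth ≤ k}|. Then N_0 = 3 and N_k = 3 + N_{k-1}^2 for k ≥ 1 (one summand per function symbol, arity giving the exponent).
  N_0 = 3
  N_1 = 3 + 3^2 = 12
  N_2 = 3 + 12^2 = 147
So there are 147 ground terms available for substitution.
Each of x, y, w ranges independently over the available ground terms, and distinct assignments produce distinct instances.
Number of ground instances = 147^3 = 3176523.

3176523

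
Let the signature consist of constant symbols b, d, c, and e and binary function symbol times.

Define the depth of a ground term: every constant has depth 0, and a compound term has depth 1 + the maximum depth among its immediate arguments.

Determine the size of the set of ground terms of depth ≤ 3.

163220

Count level by level. With function symbols times/2, the terms of depth ≤ k are the 4 constants together with each function applied to depth-≤(k−1) tuples, so N_k = 4 + N_{k-1}^2.
N_0 = 4
N_1 = 4 + 4^2 = 20
N_2 = 4 + 20^2 = 404
N_3 = 4 + 404^2 = 163220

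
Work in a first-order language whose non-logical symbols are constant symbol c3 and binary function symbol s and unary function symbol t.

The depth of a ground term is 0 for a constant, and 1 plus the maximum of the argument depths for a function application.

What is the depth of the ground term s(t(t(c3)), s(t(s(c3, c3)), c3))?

depth(t(c3)) = 1 + depth(c3) = 1 + 0 = 1
depth(t(t(c3))) = 1 + depth(t(c3)) = 1 + 1 = 2
depth(s(c3, c3)) = 1 + max(0, 0) = 1
depth(t(s(c3, c3))) = 1 + depth(s(c3, c3)) = 1 + 1 = 2
depth(s(t(s(c3, c3)), c3)) = 1 + max(2, 0) = 3
depth(s(t(t(c3)), s(t(s(c3, c3)), c3))) = 1 + max(2, 3) = 4

4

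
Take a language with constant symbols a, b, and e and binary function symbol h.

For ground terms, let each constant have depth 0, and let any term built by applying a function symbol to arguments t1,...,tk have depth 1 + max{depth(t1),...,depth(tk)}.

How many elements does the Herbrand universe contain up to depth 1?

12

Let N_k = |{terms of depth ≤ k}|. Then N_0 = 3 and N_k = 3 + N_{k-1}^2 for k ≥ 1 (one summand per function symbol, arity giving the exponent).
N_0 = 3
N_1 = 3 + 3^2 = 12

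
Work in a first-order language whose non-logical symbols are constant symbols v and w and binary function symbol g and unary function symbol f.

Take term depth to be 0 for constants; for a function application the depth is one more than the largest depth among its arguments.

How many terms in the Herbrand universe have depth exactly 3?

5478

Let N_k count ground terms of depth at most k. Each non-constant term of depth ≤ k is some function symbol applied to depth-≤(k−1) arguments, giving N_k = 2 + N_{k-1}^2 + N_{k-1}.
N_0 = 2
N_1 = 2 + 2^2 + 2 = 8
N_2 = 2 + 8^2 + 8 = 74
N_3 = 2 + 74^2 + 74 = 5552
Terms of depth exactly 3: N_3 − N_2 = 5552 − 74 = 5478.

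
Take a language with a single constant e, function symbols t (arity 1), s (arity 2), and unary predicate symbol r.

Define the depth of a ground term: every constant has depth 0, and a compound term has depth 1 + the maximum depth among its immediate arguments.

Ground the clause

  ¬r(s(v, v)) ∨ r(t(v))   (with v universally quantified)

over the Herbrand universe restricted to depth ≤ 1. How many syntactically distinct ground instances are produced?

Ground terms of depth ≤ 1:
  Let N_k = |{terms of depth ≤ k}|. Then N_0 = 1 and N_k = 1 + N_{k-1} + N_{k-1}^2 for k ≥ 1 (one summand per function symbol, arity giving the exponent).
  N_0 = 1
  N_1 = 1 + 1 + 1^2 = 3
  Explicitly: e, t(e), s(e, e).
So there are 3 ground terms available for substitution.
There is 1 variable to instantiate (v),  occurring in at least one literal, so different choices give different ground instances.
Number of ground instances = 3.

3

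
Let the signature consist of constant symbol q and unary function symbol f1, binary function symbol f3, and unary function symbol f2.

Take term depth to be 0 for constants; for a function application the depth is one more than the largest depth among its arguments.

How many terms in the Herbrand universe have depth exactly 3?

Let N_k = |{terms of depth ≤ k}|. Then N_0 = 1 and N_k = 1 + N_{k-1} + N_{k-1}^2 + N_{k-1} for k ≥ 1 (one summand per function symbol, arity giving the exponent).
N_0 = 1
N_1 = 1 + 1 + 1^2 + 1 = 4
N_2 = 1 + 4 + 4^2 + 4 = 25
N_3 = 1 + 25 + 25^2 + 25 = 676
Terms of depth exactly 3: N_3 − N_2 = 676 − 25 = 651.

651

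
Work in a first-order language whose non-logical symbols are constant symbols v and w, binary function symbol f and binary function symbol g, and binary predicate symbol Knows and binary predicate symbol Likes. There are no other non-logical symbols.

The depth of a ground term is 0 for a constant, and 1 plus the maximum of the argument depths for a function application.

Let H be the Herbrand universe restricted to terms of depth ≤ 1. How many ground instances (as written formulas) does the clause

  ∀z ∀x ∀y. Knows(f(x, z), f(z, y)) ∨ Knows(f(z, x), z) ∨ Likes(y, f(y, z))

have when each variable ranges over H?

1000

Ground terms of depth ≤ 1:
  Count level by level. With function symbols f/2, g/2, the terms of depth ≤ k are the 2 constants together with each function applied to depth-≤(k−1) tuples, so N_k = 2 + N_{k-1}^2 + N_{k-1}^2.
  N_0 = 2
  N_1 = 2 + 2^2 + 2^2 = 10
So there are 10 ground terms available for substitution.
There are 3 variables to instantiate (z, x, y), each occurring in at least one literal, so different choices give different ground instances.
Number of ground instances = 10^3 = 1000.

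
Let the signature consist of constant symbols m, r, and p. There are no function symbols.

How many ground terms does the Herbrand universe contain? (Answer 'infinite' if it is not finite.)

There are no function symbols, so every ground term is one of the 3 constants.
The Herbrand universe is {m, r, p}, which is finite with 3 elements.

3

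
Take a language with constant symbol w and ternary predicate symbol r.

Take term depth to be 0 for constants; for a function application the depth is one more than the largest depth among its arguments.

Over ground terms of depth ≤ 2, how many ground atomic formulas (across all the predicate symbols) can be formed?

First count ground terms of depth ≤ 2.
With no function symbols every ground term is a constant, so there is exactly 1 ground term at every depth bound.
N_0 = 1
N_1 = 1
N_2 = 1
So |H| = 1.
Each predicate of arity r yields |H|^r ground atoms (one per choice of an r-tuple from H):
  r: 1^3 = 1
Total ground atoms: 1.

1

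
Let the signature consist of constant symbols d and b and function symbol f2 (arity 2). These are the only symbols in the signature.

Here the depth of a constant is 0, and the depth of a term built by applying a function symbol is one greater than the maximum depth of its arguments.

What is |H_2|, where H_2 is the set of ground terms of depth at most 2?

38

Write N_k for the number of ground terms of depth ≤ k. A term of depth ≤ k is either a constant or a function symbol applied to arguments of depth ≤ k−1, so N_k = 2 + N_{k-1}^2.
N_0 = 2
N_1 = 2 + 2^2 = 6
N_2 = 2 + 6^2 = 38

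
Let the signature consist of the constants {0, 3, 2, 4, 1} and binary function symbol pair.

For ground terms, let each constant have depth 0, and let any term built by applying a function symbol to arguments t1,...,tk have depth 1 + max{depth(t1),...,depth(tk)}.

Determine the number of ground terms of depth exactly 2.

Let N_k = |{terms of depth ≤ k}|. Then N_0 = 5 and N_k = 5 + N_{k-1}^2 for k ≥ 1 (one summand per function symbol, arity giving the exponent).
N_0 = 5
N_1 = 5 + 5^2 = 30
N_2 = 5 + 30^2 = 905
Terms of depth exactly 2: N_2 − N_1 = 905 − 30 = 875.

875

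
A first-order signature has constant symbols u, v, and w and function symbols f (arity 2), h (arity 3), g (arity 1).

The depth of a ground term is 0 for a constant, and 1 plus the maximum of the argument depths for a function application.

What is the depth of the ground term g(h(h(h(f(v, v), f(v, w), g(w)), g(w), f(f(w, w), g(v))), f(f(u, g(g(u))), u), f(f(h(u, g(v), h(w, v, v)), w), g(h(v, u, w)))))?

6

depth(f(v, v)) = 1 + max(0, 0) = 1
depth(f(v, w)) = 1 + max(0, 0) = 1
depth(g(w)) = 1 + depth(w) = 1 + 0 = 1
depth(h(f(v, v), f(v, w), g(w))) = 1 + max(1, 1, 1) = 2
depth(f(w, w)) = 1 + max(0, 0) = 1
depth(g(v)) = 1 + depth(v) = 1 + 0 = 1
depth(f(f(w, w), g(v))) = 1 + max(1, 1) = 2
depth(h(h(f(v, v), f(v, w), g(w)), g(w), f(f(w, w), g(v)))) = 1 + max(2, 1, 2) = 3
depth(g(u)) = 1 + depth(u) = 1 + 0 = 1
depth(g(g(u))) = 1 + depth(g(u)) = 1 + 1 = 2
depth(f(u, g(g(u)))) = 1 + max(0, 2) = 3
depth(f(f(u, g(g(u))), u)) = 1 + max(3, 0) = 4
depth(h(w, v, v)) = 1 + max(0, 0, 0) = 1
depth(h(u, g(v), h(w, v, v))) = 1 + max(0, 1, 1) = 2
depth(f(h(u, g(v), h(w, v, v)), w)) = 1 + max(2, 0) = 3
depth(h(v, u, w)) = 1 + max(0, 0, 0) = 1
depth(g(h(v, u, w))) = 1 + depth(h(v, u, w)) = 1 + 1 = 2
depth(f(f(h(u, g(v), h(w, v, v)), w), g(h(v, u, w)))) = 1 + max(3, 2) = 4
depth(h(h(h(f(v, v), f(v, w), g(w)), g(w), f(f(w, w), g(v))), f(f(u, g(g(u))), u), f(f(h(u, g(v), h(w, v, v)), w), g(h(v, u, w))))) = 1 + max(3, 4, 4) = 5
depth(g(h(h(h(f(v, v), f(v, w), g(w)), g(w), f(f(w, w), g(v))), f(f(u, g(g(u))), u), f(f(h(u, g(v), h(w, v, v)), w), g(h(v, u, w)))))) = 1 + depth(h(h(h(f(v, v), f(v, w), g(w)), g(w), f(f(w, w), g(v))), f(f(u, g(g(u))), u), f(f(h(u, g(v), h(w, v, v)), w), g(h(v, u, w))))) = 1 + 5 = 6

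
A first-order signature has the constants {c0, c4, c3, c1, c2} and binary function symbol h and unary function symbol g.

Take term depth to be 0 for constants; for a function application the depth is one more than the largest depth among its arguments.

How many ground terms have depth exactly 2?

If N_k denotes the number of depth-≤k ground terms, the 5 constants give N_0 = 5, and each function symbol of arity r contributes N_{k-1}^r new terms at level k: N_k = 5 + N_{k-1}^2 + N_{k-1}.
N_0 = 5
N_1 = 5 + 5^2 + 5 = 35
N_2 = 5 + 35^2 + 35 = 1265
Terms of depth exactly 2: N_2 − N_1 = 1265 − 35 = 1230.

1230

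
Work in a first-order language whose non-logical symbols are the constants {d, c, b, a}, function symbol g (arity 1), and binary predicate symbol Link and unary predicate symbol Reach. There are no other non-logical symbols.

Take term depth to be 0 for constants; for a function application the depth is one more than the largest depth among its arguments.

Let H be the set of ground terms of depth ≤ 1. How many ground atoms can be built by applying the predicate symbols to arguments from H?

72

First count ground terms of depth ≤ 1.
Write N_k for the number of ground terms of depth ≤ k. A term of depth ≤ k is either a constant or a function symbol applied to arguments of depth ≤ k−1, so N_k = 4 + N_{k-1}.
N_0 = 4
N_1 = 4 + 4 = 8
So |H| = 8.
For each predicate symbol, the number of ground atoms is |H| raised to its arity; summing:
  Link: 8^2 = 64;  Reach: 8
Total ground atoms: 64 + 8 = 72.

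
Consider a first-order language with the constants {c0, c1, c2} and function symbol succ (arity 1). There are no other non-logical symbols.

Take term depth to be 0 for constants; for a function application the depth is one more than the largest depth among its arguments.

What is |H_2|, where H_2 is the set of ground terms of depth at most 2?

9

Let N_k = |{terms of depth ≤ k}|. Then N_0 = 3 and N_k = 3 + N_{k-1} for k ≥ 1 (one summand per function symbol, arity giving the exponent).
N_0 = 3
N_1 = 3 + 3 = 6
N_2 = 3 + 6 = 9
Explicitly: c0, c1, c2, succ(c0), succ(c1), succ(c2), succ(succ(c0)), succ(succ(c1)), succ(succ(c2)).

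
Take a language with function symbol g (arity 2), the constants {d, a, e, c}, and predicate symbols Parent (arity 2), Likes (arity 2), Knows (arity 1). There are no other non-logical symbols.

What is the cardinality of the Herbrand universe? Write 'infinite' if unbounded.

infinite

The signature has at least one function symbol (g, arity 2) and at least one constant (d).
Iterating g gives infinitely many distinct ground terms: d, g(d, d), g(g(d, d), g(d, d)), ...
So the Herbrand universe is infinite.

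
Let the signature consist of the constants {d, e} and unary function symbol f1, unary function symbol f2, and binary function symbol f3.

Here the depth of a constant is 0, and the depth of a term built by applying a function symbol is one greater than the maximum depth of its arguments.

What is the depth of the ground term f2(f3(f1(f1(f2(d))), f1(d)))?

5

depth(f2(d)) = 1 + depth(d) = 1 + 0 = 1
depth(f1(f2(d))) = 1 + depth(f2(d)) = 1 + 1 = 2
depth(f1(f1(f2(d)))) = 1 + depth(f1(f2(d))) = 1 + 2 = 3
depth(f1(d)) = 1 + depth(d) = 1 + 0 = 1
depth(f3(f1(f1(f2(d))), f1(d))) = 1 + max(3, 1) = 4
depth(f2(f3(f1(f1(f2(d))), f1(d)))) = 1 + depth(f3(f1(f1(f2(d))), f1(d))) = 1 + 4 = 5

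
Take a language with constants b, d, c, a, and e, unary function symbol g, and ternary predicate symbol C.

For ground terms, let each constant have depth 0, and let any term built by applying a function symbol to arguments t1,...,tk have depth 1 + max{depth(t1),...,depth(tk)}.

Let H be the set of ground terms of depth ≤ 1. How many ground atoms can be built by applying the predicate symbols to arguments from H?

First count ground terms of depth ≤ 1.
Let N_k = |{terms of depth ≤ k}|. Then N_0 = 5 and N_k = 5 + N_{k-1} for k ≥ 1 (one summand per function symbol, arity giving the exponent).
N_0 = 5
N_1 = 5 + 5 = 10
Explicitly: b, d, c, a, e, g(b), g(d), g(c), g(a), g(e).
So |H| = 10.
Each predicate of arity r yields |H|^r ground atoms (one per choice of an r-tuple from H):
  C: 10^3 = 1000
Total ground atoms: 1000.

1000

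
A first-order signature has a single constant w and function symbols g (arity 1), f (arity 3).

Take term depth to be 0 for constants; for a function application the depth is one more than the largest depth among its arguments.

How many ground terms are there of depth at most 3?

Count level by level. With function symbols g/1, f/3, the terms of depth ≤ k are the 1 constant together with each function applied to depth-≤(k−1) tuples, so N_k = 1 + N_{k-1} + N_{k-1}^3.
N_0 = 1
N_1 = 1 + 1 + 1^3 = 3
N_2 = 1 + 3 + 3^3 = 31
N_3 = 1 + 31 + 31^3 = 29823

29823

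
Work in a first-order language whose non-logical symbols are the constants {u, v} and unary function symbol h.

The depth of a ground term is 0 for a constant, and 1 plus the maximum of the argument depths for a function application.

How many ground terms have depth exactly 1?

Let N_k count ground terms of depth at most k. Each non-constant term of depth ≤ k is some function symbol applied to depth-≤(k−1) arguments, giving N_k = 2 + N_{k-1}.
N_0 = 2
N_1 = 2 + 2 = 4
Terms of depth exactly 1: N_1 − N_0 = 4 − 2 = 2.

2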